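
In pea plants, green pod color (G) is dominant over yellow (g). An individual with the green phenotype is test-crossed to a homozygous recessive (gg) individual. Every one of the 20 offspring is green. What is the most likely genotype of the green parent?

Test cross: ? × gg
All offspring are green.
If the unknown parent were heterozygous (Gg), about half of 20 offspring would be yellow; none are. The unknown parent is most likely homozygous dominant (GG).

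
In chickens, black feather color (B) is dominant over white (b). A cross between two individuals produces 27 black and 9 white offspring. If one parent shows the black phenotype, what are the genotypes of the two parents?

Observed offspring: 27 black, 9 white
The observed ratio simplifies to 3:1. White (bb) offspring appear, so each parent must contribute one b allele. The parent stated to show black carries B, so it is Bb. The other parent is then either Bb or bb: Bb × bb would give a 1:1 split, whereas Bb × Bb gives 3:1 — matching the data. So both parents are heterozygous (Bb × Bb).
Parent genotypes: Bb × Bb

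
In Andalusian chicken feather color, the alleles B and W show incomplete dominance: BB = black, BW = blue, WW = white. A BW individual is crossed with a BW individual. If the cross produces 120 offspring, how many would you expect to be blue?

Punnett square for BW × BW:
Offspring genotypes: 1 BB, 2 BW, 1 WW
Phenotype counts: 1 black, 2 blue, 1 white
blue: 2 out of 4 → fraction 1/2
Expected count = 1/2 × 120 = 60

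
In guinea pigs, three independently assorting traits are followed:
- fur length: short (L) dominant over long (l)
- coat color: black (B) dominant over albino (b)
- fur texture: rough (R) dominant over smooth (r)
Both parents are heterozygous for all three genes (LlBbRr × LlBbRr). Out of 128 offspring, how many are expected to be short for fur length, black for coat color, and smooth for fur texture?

Trihybrid cross: LlBbRr × LlBbRr
Each trait segregates independently with a 3:1 phenotypic ratio, so each gene contributes 3/4 (dominant) or 1/4 (recessive).
Target: short (fur length), black (coat color), smooth (fur texture)
Probability = product of independent per-trait probabilities
= 3/4 × 3/4 × 1/4 = 9/64
Expected count = 9/64 × 128 = 18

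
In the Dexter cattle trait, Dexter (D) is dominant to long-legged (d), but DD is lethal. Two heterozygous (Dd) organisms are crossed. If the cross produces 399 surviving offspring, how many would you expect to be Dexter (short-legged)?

Cross: Dd × Dd
Punnett square offspring (before lethality): 1 DD, 2 Dd, 1 dd
The DD genotype is lethal (embryos die); surviving offspring: 2 Dd, 1 dd
Dexter (short-legged): 2 out of 3 → fraction 2/3
Expected count = 2/3 × 399 = 266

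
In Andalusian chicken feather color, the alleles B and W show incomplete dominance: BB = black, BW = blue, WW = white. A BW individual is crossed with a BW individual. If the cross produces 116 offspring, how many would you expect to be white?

Punnett square for BW × BW:
Offspring genotypes: 1 BB, 2 BW, 1 WW
Phenotype counts: 1 black, 2 blue, 1 white
white: 1 out of 4 → fraction 1/4
Expected count = 1/4 × 116 = 29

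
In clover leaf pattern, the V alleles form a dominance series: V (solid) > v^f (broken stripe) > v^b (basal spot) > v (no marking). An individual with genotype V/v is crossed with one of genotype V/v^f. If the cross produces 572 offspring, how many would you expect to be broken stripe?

Cross: V/v × V/v^f
Allele dominance: V > v^f > v^b > v
Offspring genotypes: 1 V/V, 1 V/v^f, 1 V/v, 1 v^f/v
Phenotype counts: 3 solid, 1 broken stripe
broken stripe: 1 out of 4 → fraction 1/4
Expected count = 1/4 × 572 = 143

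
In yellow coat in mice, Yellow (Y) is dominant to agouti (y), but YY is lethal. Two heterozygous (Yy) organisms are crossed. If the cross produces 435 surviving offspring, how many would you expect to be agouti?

Cross: Yy × Yy
Punnett square offspring (before lethality): 1 YY, 2 Yy, 1 yy
The YY genotype is lethal (embryos die); surviving offspring: 2 Yy, 1 yy
agouti: 1 out of 3 → fraction 1/3
Expected count = 1/3 × 435 = 145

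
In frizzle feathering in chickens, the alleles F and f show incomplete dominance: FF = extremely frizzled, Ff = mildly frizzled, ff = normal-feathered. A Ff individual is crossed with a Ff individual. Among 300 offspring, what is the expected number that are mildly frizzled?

Punnett square for Ff × Ff:
Offspring genotypes: 1 FF, 2 Ff, 1 ff
Phenotype counts: 1 extremely frizzled, 2 mildly frizzled, 1 normal-feathered
mildly frizzled: 2 out of 4 → fraction 1/2
Expected count = 1/2 × 300 = 150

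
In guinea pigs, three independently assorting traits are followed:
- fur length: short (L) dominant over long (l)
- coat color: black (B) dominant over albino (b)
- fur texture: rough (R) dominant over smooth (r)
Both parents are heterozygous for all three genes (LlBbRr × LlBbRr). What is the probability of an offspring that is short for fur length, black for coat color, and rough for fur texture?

Trihybrid cross: LlBbRr × LlBbRr
Each trait segregates independently with a 3:1 phenotypic ratio, so each gene contributes 3/4 (dominant) or 1/4 (recessive).
Target: short (fur length), black (coat color), rough (fur texture)
Probability = product of independent per-trait probabilities
= 3/4 × 3/4 × 3/4 = 27/64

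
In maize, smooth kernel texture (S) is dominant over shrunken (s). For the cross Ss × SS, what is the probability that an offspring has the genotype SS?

Punnett square for Ss × SS:
Offspring genotypes: 2 SS, 2 Ss
Total offspring: 4
Count with target: 2
Probability: 2/4 = 1/2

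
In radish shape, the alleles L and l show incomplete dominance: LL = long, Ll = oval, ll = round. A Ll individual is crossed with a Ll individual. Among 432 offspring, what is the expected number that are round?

Punnett square for Ll × Ll:
Offspring genotypes: 1 LL, 2 Ll, 1 ll
Phenotype counts: 1 long, 2 oval, 1 round
round: 1 out of 4 → fraction 1/4
Expected count = 1/4 × 432 = 108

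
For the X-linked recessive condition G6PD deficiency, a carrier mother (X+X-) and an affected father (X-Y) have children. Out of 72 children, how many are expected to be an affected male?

Cross: X+X- × X-Y
Offspring: 1 X+X-, 1 X+Y, 1 X-X-, 1 X-Y
Probability of an affected male: 1/4
Expected count = 1/4 × 72 = 18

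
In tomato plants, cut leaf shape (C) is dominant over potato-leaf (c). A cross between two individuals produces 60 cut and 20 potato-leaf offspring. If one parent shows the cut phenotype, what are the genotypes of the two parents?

Observed offspring: 60 cut, 20 potato-leaf
The observed ratio simplifies to 3:1. Potato-leaf (cc) offspring appear, so each parent must contribute one c allele. The parent stated to show cut carries C, so it is Cc. The other parent is then either Cc or cc: Cc × cc would give a 1:1 split, whereas Cc × Cc gives 3:1 — matching the data. So both parents are heterozygous (Cc × Cc).
Parent genotypes: Cc × Cc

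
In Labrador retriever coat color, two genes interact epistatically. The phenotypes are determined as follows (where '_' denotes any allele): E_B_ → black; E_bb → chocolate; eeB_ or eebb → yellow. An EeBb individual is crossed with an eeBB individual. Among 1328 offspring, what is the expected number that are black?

Cross: EeBb × eeBB — consider each gene separately:
E gene: Ee × ee → 2 Ee, 2 ee → 2 E_ : 2 ee (out of 4)
B gene: Bb × BB → 2 BB, 2 Bb → 4 B_ (out of 4)
Genotype classes (out of 4 × 4 = 16): E_B_ = 2×4 = 8; eeB_ = 2×4 = 8
Apply the phenotype rules: E_B_ (8) → black; eeB_ (8) → yellow
Phenotype counts (out of 16): 8 black, 8 yellow
black: 8 out of 16 → fraction 1/2
Expected count = 1/2 × 1328 = 664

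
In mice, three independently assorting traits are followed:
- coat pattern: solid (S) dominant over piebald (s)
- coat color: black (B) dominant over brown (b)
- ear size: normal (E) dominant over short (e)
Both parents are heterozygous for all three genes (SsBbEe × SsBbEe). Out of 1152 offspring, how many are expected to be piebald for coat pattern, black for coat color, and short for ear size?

Trihybrid cross: SsBbEe × SsBbEe
Each trait segregates independently with a 3:1 phenotypic ratio, so each gene contributes 3/4 (dominant) or 1/4 (recessive).
Target: piebald (coat pattern), black (coat color), short (ear size)
Probability = product of independent per-trait probabilities
= 1/4 × 3/4 × 1/4 = 3/64
Expected count = 3/64 × 1152 = 54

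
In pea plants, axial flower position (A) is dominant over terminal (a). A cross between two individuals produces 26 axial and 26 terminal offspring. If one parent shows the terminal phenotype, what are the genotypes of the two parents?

Observed offspring: 26 axial, 26 terminal
The observed ratio simplifies to 1:1. One parent shows terminal, so its genotype must be aa. A 1:1 offspring split requires the other parent to be heterozygous (Aa).
Parent genotypes: aa × Aa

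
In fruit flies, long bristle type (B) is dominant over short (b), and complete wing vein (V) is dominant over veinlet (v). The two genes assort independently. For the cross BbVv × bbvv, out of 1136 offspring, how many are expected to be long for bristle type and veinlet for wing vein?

Dihybrid cross BbVv × bbvv — consider each gene separately:
bristle type: Bb × bb → 2 Bb, 2 bb → 2 B_ : 2 bb (out of 4)
wing vein: Vv × vv → 2 Vv, 2 vv → 2 V_ : 2 vv (out of 4)
Looking for: long (B_) and veinlet (vv)
P(long) = 2/4, P(veinlet) = 2/4
P(both) = 2/4 × 2/4 = 4/16 = 1/4
Expected count = 1/4 × 1136 = 284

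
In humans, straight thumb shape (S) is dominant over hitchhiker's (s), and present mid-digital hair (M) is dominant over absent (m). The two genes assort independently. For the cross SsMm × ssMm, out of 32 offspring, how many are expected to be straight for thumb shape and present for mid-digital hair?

Dihybrid cross SsMm × ssMm — consider each gene separately:
thumb shape: Ss × ss → 2 Ss, 2 ss → 2 S_ : 2 ss (out of 4)
mid-digital hair: Mm × Mm → 1 MM, 2 Mm, 1 mm → 3 M_ : 1 mm (out of 4)
Looking for: straight (S_) and present (M_)
P(straight) = 2/4, P(present) = 3/4
P(both) = 2/4 × 3/4 = 6/16 = 3/8
Expected count = 3/8 × 32 = 12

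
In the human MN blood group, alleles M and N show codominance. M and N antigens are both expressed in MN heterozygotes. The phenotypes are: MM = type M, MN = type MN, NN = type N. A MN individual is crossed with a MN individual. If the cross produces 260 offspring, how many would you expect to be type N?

Punnett square for MN × MN:
Offspring genotypes: 1 MM, 2 MN, 1 NN
Phenotype counts: 1 type M, 2 type MN, 1 type N
type N: 1 out of 4 → fraction 1/4
Expected count = 1/4 × 260 = 65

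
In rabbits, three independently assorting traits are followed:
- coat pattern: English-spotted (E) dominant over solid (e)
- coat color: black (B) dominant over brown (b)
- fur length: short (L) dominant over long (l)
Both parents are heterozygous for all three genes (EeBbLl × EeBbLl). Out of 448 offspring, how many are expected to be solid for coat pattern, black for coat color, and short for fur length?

Trihybrid cross: EeBbLl × EeBbLl
Each trait segregates independently with a 3:1 phenotypic ratio, so each gene contributes 3/4 (dominant) or 1/4 (recessive).
Target: solid (coat pattern), black (coat color), short (fur length)
Probability = product of independent per-trait probabilities
= 1/4 × 3/4 × 3/4 = 9/64
Expected count = 9/64 × 448 = 63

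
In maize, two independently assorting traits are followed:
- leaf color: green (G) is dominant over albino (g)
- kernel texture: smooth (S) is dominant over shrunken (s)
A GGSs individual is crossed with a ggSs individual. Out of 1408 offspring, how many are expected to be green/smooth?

Dihybrid cross GGSs × ggSs — consider each gene separately:
leaf color: GG × gg → 4 Gg → 4 G_ (out of 4)
kernel texture: Ss × Ss → 1 SS, 2 Ss, 1 ss → 3 S_ : 1 ss (out of 4)
Combine (counts out of 4 × 4 = 16): green/smooth (G_S_) = 4×3 = 12; green/shrunken (G_ss) = 4×1 = 4
Phenotype counts (out of 16): 12 green/smooth, 4 green/shrunken
green/smooth: 12 out of 16 → fraction 3/4
Expected count = 3/4 × 1408 = 1056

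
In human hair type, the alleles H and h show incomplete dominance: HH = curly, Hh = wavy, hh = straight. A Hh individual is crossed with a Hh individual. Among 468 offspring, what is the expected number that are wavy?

Punnett square for Hh × Hh:
Offspring genotypes: 1 HH, 2 Hh, 1 hh
Phenotype counts: 1 curly, 2 wavy, 1 straight
wavy: 2 out of 4 → fraction 1/2
Expected count = 1/2 × 468 = 234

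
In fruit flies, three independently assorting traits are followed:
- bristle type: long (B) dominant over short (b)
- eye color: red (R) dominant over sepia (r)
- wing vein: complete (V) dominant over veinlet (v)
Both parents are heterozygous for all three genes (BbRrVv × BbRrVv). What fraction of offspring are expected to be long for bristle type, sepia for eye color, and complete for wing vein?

Trihybrid cross: BbRrVv × BbRrVv
Each trait segregates independently with a 3:1 phenotypic ratio, so each gene contributes 3/4 (dominant) or 1/4 (recessive).
Target: long (bristle type), sepia (eye color), complete (wing vein)
Probability = product of independent per-trait probabilities
= 3/4 × 1/4 × 3/4 = 9/64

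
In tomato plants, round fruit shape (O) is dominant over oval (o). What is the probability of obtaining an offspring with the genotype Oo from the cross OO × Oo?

Punnett square for OO × Oo:
Offspring genotypes: 2 OO, 2 Oo
Total offspring: 4
Count with target: 2
Probability: 2/4 = 1/2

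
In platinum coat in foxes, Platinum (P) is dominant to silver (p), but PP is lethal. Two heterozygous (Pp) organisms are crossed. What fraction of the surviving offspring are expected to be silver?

Cross: Pp × Pp
Punnett square offspring (before lethality): 1 PP, 2 Pp, 1 pp
The PP genotype is lethal (embryos die); surviving offspring: 2 Pp, 1 pp
silver: 1 out of 3
Probability: 1/3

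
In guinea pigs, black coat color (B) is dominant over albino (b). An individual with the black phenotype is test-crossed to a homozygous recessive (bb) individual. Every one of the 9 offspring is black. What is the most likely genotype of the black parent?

Test cross: ? × bb
All offspring are black.
If the unknown parent were heterozygous (Bb), about half of 9 offspring would be albino; none are. The unknown parent is most likely homozygous dominant (BB).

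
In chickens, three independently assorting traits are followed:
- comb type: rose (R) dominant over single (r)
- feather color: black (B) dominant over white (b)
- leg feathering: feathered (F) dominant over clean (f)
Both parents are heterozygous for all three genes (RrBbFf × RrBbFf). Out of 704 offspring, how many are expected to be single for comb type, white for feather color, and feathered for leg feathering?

Trihybrid cross: RrBbFf × RrBbFf
Each trait segregates independently with a 3:1 phenotypic ratio, so each gene contributes 3/4 (dominant) or 1/4 (recessive).
Target: single (comb type), white (feather color), feathered (leg feathering)
Probability = product of independent per-trait probabilities
= 1/4 × 1/4 × 3/4 = 3/64
Expected count = 3/64 × 704 = 33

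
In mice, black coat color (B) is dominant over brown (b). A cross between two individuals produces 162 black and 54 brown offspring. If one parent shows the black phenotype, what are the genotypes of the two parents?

Observed offspring: 162 black, 54 brown
The observed ratio simplifies to 3:1. Brown (bb) offspring appear, so each parent must contribute one b allele. The parent stated to show black carries B, so it is Bb. The other parent is then either Bb or bb: Bb × bb would give a 1:1 split, whereas Bb × Bb gives 3:1 — matching the data. So both parents are heterozygous (Bb × Bb).
Parent genotypes: Bb × Bb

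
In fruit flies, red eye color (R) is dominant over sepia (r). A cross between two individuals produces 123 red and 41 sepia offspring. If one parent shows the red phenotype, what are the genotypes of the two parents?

Observed offspring: 123 red, 41 sepia
The observed ratio simplifies to 3:1. Sepia (rr) offspring appear, so each parent must contribute one r allele. The parent stated to show red carries R, so it is Rr. The other parent is then either Rr or rr: Rr × rr would give a 1:1 split, whereas Rr × Rr gives 3:1 — matching the data. So both parents are heterozygous (Rr × Rr).
Parent genotypes: Rr × Rr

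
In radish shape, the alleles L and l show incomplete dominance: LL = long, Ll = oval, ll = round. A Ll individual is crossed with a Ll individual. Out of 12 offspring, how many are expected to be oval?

Punnett square for Ll × Ll:
Offspring genotypes: 1 LL, 2 Ll, 1 ll
Phenotype counts: 1 long, 2 oval, 1 round
oval: 2 out of 4 → fraction 1/2
Expected count = 1/2 × 12 = 6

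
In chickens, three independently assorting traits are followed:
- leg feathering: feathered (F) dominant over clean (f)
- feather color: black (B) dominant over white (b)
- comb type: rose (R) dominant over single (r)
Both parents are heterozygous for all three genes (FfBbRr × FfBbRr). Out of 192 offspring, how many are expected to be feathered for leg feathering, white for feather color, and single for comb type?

Trihybrid cross: FfBbRr × FfBbRr
Each trait segregates independently with a 3:1 phenotypic ratio, so each gene contributes 3/4 (dominant) or 1/4 (recessive).
Target: feathered (leg feathering), white (feather color), single (comb type)
Probability = product of independent per-trait probabilities
= 3/4 × 1/4 × 1/4 = 3/64
Expected count = 3/64 × 192 = 9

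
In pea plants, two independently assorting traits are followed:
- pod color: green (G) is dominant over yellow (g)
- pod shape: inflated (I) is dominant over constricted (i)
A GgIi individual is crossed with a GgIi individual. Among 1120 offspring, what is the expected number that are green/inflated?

Dihybrid cross GgIi × GgIi — consider each gene separately:
pod color: Gg × Gg → 1 GG, 2 Gg, 1 gg → 3 G_ : 1 gg (out of 4)
pod shape: Ii × Ii → 1 II, 2 Ii, 1 ii → 3 I_ : 1 ii (out of 4)
Combine (counts out of 4 × 4 = 16): green/inflated (G_I_) = 3×3 = 9; green/constricted (G_ii) = 3×1 = 3; yellow/inflated (ggI_) = 1×3 = 3; yellow/constricted (ggii) = 1×1 = 1
Phenotype counts (out of 16): 9 green/inflated, 3 green/constricted, 3 yellow/inflated, 1 yellow/constricted
green/inflated: 9 out of 16 → fraction 9/16
Expected count = 9/16 × 1120 = 630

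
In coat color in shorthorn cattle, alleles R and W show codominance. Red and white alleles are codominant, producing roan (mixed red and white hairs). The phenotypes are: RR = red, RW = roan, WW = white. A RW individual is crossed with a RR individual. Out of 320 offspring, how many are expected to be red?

Punnett square for RW × RR:
Offspring genotypes: 2 RR, 2 RW
Phenotype counts: 2 red, 2 roan
red: 2 out of 4 → fraction 1/2
Expected count = 1/2 × 320 = 160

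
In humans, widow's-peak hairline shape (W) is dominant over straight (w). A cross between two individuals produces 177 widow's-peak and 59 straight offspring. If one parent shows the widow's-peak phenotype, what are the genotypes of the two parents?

Observed offspring: 177 widow's-peak, 59 straight
The observed ratio simplifies to 3:1. Straight (ww) offspring appear, so each parent must contribute one w allele. The parent stated to show widow's-peak carries W, so it is Ww. The other parent is then either Ww or ww: Ww × ww would give a 1:1 split, whereas Ww × Ww gives 3:1 — matching the data. So both parents are heterozygous (Ww × Ww).
Parent genotypes: Ww × Ww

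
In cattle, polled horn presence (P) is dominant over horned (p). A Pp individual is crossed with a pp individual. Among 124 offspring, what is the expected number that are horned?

Punnett square for Pp × pp:
Offspring genotypes: 2 Pp, 2 pp
polled: 2, horned: 2
horned: 2 out of 4 → fraction 1/2
Expected count = 1/2 × 124 = 62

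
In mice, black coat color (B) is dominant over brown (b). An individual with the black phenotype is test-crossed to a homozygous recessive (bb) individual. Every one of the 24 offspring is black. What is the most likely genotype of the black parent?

Test cross: ? × bb
All offspring are black.
If the unknown parent were heterozygous (Bb), about half of 24 offspring would be brown; none are. The unknown parent is most likely homozygous dominant (BB).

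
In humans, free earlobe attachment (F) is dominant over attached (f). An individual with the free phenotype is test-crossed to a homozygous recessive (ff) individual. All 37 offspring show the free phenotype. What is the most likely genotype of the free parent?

Test cross: ? × ff
All offspring are free.
If the unknown parent were heterozygous (Ff), about half of 37 offspring would be attached; none are. The unknown parent is most likely homozygous dominant (FF).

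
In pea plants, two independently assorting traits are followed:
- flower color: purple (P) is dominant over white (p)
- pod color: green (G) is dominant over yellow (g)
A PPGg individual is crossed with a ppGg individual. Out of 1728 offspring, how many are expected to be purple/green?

Dihybrid cross PPGg × ppGg — consider each gene separately:
flower color: PP × pp → 4 Pp → 4 P_ (out of 4)
pod color: Gg × Gg → 1 GG, 2 Gg, 1 gg → 3 G_ : 1 gg (out of 4)
Combine (counts out of 4 × 4 = 16): purple/green (P_G_) = 4×3 = 12; purple/yellow (P_gg) = 4×1 = 4
Phenotype counts (out of 16): 12 purple/green, 4 purple/yellow
purple/green: 12 out of 16 → fraction 3/4
Expected count = 3/4 × 1728 = 1296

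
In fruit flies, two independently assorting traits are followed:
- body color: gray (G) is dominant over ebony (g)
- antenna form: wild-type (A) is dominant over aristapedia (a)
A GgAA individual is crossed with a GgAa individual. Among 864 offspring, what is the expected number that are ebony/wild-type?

Dihybrid cross GgAA × GgAa — consider each gene separately:
body color: Gg × Gg → 1 GG, 2 Gg, 1 gg → 3 G_ : 1 gg (out of 4)
antenna form: AA × Aa → 2 AA, 2 Aa → 4 A_ (out of 4)
Combine (counts out of 4 × 4 = 16): gray/wild-type (G_A_) = 3×4 = 12; ebony/wild-type (ggA_) = 1×4 = 4
Phenotype counts (out of 16): 12 gray/wild-type, 4 ebony/wild-type
ebony/wild-type: 4 out of 16 → fraction 1/4
Expected count = 1/4 × 864 = 216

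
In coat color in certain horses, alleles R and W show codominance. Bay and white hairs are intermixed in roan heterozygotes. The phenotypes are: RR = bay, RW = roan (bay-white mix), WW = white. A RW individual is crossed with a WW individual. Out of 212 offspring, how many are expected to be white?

Punnett square for RW × WW:
Offspring genotypes: 2 RW, 2 WW
Phenotype counts: 2 roan (bay-white mix), 2 white
white: 2 out of 4 → fraction 1/2
Expected count = 1/2 × 212 = 106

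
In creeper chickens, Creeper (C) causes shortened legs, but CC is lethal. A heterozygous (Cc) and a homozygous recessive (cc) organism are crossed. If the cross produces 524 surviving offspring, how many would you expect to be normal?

Cross: Cc × cc
Punnett square offspring (before lethality): 2 Cc, 2 cc
No CC offspring are produced in this cross.
normal: 2 out of 4 → fraction 1/2
Expected count = 1/2 × 524 = 262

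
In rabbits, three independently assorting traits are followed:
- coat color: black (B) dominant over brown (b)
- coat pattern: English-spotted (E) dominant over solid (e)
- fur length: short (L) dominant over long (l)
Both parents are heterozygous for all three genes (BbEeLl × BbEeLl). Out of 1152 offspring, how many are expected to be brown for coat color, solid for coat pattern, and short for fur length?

Trihybrid cross: BbEeLl × BbEeLl
Each trait segregates independently with a 3:1 phenotypic ratio, so each gene contributes 3/4 (dominant) or 1/4 (recessive).
Target: brown (coat color), solid (coat pattern), short (fur length)
Probability = product of independent per-trait probabilities
= 1/4 × 1/4 × 3/4 = 3/64
Expected count = 3/64 × 1152 = 54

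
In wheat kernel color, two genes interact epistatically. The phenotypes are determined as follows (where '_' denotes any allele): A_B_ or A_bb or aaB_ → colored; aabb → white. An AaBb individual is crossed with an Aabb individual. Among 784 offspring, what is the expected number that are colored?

Cross: AaBb × Aabb — consider each gene separately:
A gene: Aa × Aa → 1 AA, 2 Aa, 1 aa → 3 A_ : 1 aa (out of 4)
B gene: Bb × bb → 2 Bb, 2 bb → 2 B_ : 2 bb (out of 4)
Genotype classes (out of 4 × 4 = 16): A_B_ = 3×2 = 6; A_bb = 3×2 = 6; aaB_ = 1×2 = 2; aabb = 1×2 = 2
Apply the phenotype rules: A_B_ (6) + A_bb (6) + aaB_ (2) → colored; aabb (2) → white
Phenotype counts (out of 16): 14 colored, 2 white
colored: 14 out of 16 → fraction 7/8
Expected count = 7/8 × 784 = 686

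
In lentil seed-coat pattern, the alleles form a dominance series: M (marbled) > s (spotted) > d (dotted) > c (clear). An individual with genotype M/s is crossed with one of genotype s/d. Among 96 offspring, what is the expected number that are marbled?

Cross: M/s × s/d
Allele dominance: M > s > d > c
Offspring genotypes: 1 M/s, 1 M/d, 1 s/s, 1 s/d
Phenotype counts: 2 marbled, 2 spotted
marbled: 2 out of 4 → fraction 1/2
Expected count = 1/2 × 96 = 48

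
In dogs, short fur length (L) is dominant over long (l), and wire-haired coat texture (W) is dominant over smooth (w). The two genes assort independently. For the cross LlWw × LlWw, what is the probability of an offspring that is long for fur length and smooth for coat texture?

Dihybrid cross LlWw × LlWw — consider each gene separately:
fur length: Ll × Ll → 1 LL, 2 Ll, 1 ll → 3 L_ : 1 ll (out of 4)
coat texture: Ww × Ww → 1 WW, 2 Ww, 1 ww → 3 W_ : 1 ww (out of 4)
Looking for: long (ll) and smooth (ww)
P(long) = 1/4, P(smooth) = 1/4
P(both) = 1/4 × 1/4 = 1/16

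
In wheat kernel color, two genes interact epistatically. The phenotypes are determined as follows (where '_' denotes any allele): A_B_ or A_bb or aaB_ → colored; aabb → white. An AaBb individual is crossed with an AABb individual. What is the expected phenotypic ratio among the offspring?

Cross: AaBb × AABb — consider each gene separately:
A gene: Aa × AA → 2 AA, 2 Aa → 4 A_ (out of 4)
B gene: Bb × Bb → 1 BB, 2 Bb, 1 bb → 3 B_ : 1 bb (out of 4)
Genotype classes (out of 4 × 4 = 16): A_B_ = 4×3 = 12; A_bb = 4×1 = 4
Apply the phenotype rules: A_B_ (12) + A_bb (4) → colored
Phenotype counts (out of 16): 16 colored
Ratio: all colored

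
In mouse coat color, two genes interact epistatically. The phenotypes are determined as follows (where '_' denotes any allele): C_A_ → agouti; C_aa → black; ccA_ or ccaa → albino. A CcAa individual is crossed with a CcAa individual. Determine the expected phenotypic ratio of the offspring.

Cross: CcAa × CcAa — consider each gene separately:
C gene: Cc × Cc → 1 CC, 2 Cc, 1 cc → 3 C_ : 1 cc (out of 4)
A gene: Aa × Aa → 1 AA, 2 Aa, 1 aa → 3 A_ : 1 aa (out of 4)
Genotype classes (out of 4 × 4 = 16): C_A_ = 3×3 = 9; C_aa = 3×1 = 3; ccA_ = 1×3 = 3; ccaa = 1×1 = 1
Apply the phenotype rules: C_A_ (9) → agouti; C_aa (3) → black; ccA_ (3) + ccaa (1) → albino
Phenotype counts (out of 16): 9 agouti, 3 black, 4 albino
Ratio: 9 agouti : 3 black : 4 albino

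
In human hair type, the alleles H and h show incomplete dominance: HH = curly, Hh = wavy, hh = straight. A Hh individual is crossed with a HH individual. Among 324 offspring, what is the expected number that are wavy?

Punnett square for Hh × HH:
Offspring genotypes: 2 HH, 2 Hh
Phenotype counts: 2 curly, 2 wavy
wavy: 2 out of 4 → fraction 1/2
Expected count = 1/2 × 324 = 162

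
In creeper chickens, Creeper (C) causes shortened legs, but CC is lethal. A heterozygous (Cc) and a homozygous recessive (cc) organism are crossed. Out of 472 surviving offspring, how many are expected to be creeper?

Cross: Cc × cc
Punnett square offspring (before lethality): 2 Cc, 2 cc
No CC offspring are produced in this cross.
creeper: 2 out of 4 → fraction 1/2
Expected count = 1/2 × 472 = 236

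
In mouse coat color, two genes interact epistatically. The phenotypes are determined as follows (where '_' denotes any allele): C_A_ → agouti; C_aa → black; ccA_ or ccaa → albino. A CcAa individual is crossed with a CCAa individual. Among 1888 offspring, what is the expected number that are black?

Cross: CcAa × CCAa — consider each gene separately:
C gene: Cc × CC → 2 CC, 2 Cc → 4 C_ (out of 4)
A gene: Aa × Aa → 1 AA, 2 Aa, 1 aa → 3 A_ : 1 aa (out of 4)
Genotype classes (out of 4 × 4 = 16): C_A_ = 4×3 = 12; C_aa = 4×1 = 4
Apply the phenotype rules: C_A_ (12) → agouti; C_aa (4) → black
Phenotype counts (out of 16): 12 agouti, 4 black
black: 4 out of 16 → fraction 1/4
Expected count = 1/4 × 1888 = 472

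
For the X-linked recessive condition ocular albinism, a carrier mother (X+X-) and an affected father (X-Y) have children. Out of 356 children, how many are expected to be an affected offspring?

Cross: X+X- × X-Y
Offspring: 1 X+X-, 1 X+Y, 1 X-X-, 1 X-Y
Probability of an affected offspring: 2/4 = 1/2
Expected count = 1/2 × 356 = 178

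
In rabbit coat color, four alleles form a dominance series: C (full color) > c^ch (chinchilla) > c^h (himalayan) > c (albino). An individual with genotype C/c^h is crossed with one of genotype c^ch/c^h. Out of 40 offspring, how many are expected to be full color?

Cross: C/c^h × c^ch/c^h
Allele dominance: C > c^ch > c^h > c
Offspring genotypes: 1 C/c^ch, 1 C/c^h, 1 c^ch/c^h, 1 c^h/c^h
Phenotype counts: 2 full color, 1 chinchilla, 1 himalayan
full color: 2 out of 4 → fraction 1/2
Expected count = 1/2 × 40 = 20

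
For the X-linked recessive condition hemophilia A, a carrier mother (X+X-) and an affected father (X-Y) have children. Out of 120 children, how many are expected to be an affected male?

Cross: X+X- × X-Y
Offspring: 1 X+X-, 1 X+Y, 1 X-X-, 1 X-Y
Probability of an affected male: 1/4
Expected count = 1/4 × 120 = 30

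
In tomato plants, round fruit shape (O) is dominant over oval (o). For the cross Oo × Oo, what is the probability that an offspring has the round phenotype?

Punnett square for Oo × Oo:
Offspring genotypes: 1 OO, 2 Oo, 1 oo
Total offspring: 4
Count with target: 3
Probability: 3/4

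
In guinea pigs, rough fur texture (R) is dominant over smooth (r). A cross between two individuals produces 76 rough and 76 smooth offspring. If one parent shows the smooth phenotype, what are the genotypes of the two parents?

Observed offspring: 76 rough, 76 smooth
The observed ratio simplifies to 1:1. One parent shows smooth, so its genotype must be rr. A 1:1 offspring split requires the other parent to be heterozygous (Rr).
Parent genotypes: rr × Rr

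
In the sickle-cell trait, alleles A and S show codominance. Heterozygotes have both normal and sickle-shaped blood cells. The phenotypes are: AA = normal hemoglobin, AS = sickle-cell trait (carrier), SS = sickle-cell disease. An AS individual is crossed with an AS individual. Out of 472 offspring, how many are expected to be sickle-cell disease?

Punnett square for AS × AS:
Offspring genotypes: 1 AA, 2 AS, 1 SS
Phenotype counts: 1 normal hemoglobin, 2 sickle-cell trait (carrier), 1 sickle-cell disease
sickle-cell disease: 1 out of 4 → fraction 1/4
Expected count = 1/4 × 472 = 118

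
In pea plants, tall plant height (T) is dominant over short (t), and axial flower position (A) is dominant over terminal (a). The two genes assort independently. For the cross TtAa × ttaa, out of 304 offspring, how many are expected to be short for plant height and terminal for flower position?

Dihybrid cross TtAa × ttaa — consider each gene separately:
plant height: Tt × tt → 2 Tt, 2 tt → 2 T_ : 2 tt (out of 4)
flower position: Aa × aa → 2 Aa, 2 aa → 2 A_ : 2 aa (out of 4)
Looking for: short (tt) and terminal (aa)
P(short) = 2/4, P(terminal) = 2/4
P(both) = 2/4 × 2/4 = 4/16 = 1/4
Expected count = 1/4 × 304 = 76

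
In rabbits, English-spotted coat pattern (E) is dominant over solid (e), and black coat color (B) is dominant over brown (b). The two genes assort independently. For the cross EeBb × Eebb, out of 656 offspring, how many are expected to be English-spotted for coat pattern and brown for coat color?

Dihybrid cross EeBb × Eebb — consider each gene separately:
coat pattern: Ee × Ee → 1 EE, 2 Ee, 1 ee → 3 E_ : 1 ee (out of 4)
coat color: Bb × bb → 2 Bb, 2 bb → 2 B_ : 2 bb (out of 4)
Looking for: English-spotted (E_) and brown (bb)
P(English-spotted) = 3/4, P(brown) = 2/4
P(both) = 3/4 × 2/4 = 6/16 = 3/8
Expected count = 3/8 × 656 = 246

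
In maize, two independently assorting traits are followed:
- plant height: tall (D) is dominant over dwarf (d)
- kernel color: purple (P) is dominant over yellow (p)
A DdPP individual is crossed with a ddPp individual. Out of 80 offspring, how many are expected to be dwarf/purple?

Dihybrid cross DdPP × ddPp — consider each gene separately:
plant height: Dd × dd → 2 Dd, 2 dd → 2 D_ : 2 dd (out of 4)
kernel color: PP × Pp → 2 PP, 2 Pp → 4 P_ (out of 4)
Combine (counts out of 4 × 4 = 16): tall/purple (D_P_) = 2×4 = 8; dwarf/purple (ddP_) = 2×4 = 8
Phenotype counts (out of 16): 8 tall/purple, 8 dwarf/purple
dwarf/purple: 8 out of 16 → fraction 1/2
Expected count = 1/2 × 80 = 40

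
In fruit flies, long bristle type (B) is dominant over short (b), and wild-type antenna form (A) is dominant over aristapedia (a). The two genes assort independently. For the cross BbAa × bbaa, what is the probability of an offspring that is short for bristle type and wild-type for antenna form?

Dihybrid cross BbAa × bbaa — consider each gene separately:
bristle type: Bb × bb → 2 Bb, 2 bb → 2 B_ : 2 bb (out of 4)
antenna form: Aa × aa → 2 Aa, 2 aa → 2 A_ : 2 aa (out of 4)
Looking for: short (bb) and wild-type (A_)
P(short) = 2/4, P(wild-type) = 2/4
P(both) = 2/4 × 2/4 = 4/16 = 1/4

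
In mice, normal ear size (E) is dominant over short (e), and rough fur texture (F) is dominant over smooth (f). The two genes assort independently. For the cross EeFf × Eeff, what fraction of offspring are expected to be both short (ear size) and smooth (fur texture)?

Dihybrid cross EeFf × Eeff — consider each gene separately:
ear size: Ee × Ee → 1 EE, 2 Ee, 1 ee → 3 E_ : 1 ee (out of 4)
fur texture: Ff × ff → 2 Ff, 2 ff → 2 F_ : 2 ff (out of 4)
Looking for: short (ee) and smooth (ff)
P(short) = 1/4, P(smooth) = 2/4
P(both) = 1/4 × 2/4 = 2/16 = 1/8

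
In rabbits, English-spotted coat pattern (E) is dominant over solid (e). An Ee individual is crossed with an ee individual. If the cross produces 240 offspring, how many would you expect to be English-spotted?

Punnett square for Ee × ee:
Offspring genotypes: 2 Ee, 2 ee
English-spotted: 2, solid: 2
English-spotted: 2 out of 4 → fraction 1/2
Expected count = 1/2 × 240 = 120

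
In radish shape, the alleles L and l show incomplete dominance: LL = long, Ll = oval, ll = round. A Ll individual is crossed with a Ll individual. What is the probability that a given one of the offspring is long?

Punnett square for Ll × Ll:
Offspring genotypes: 1 LL, 2 Ll, 1 ll
Phenotype counts: 1 long, 2 oval, 1 round
long: 1 out of 4
Probability: 1/4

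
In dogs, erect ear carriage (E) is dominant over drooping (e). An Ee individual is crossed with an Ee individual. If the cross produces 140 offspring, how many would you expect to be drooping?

Punnett square for Ee × Ee:
Offspring genotypes: 1 EE, 2 Ee, 1 ee
erect: 3, drooping: 1
drooping: 1 out of 4 → fraction 1/4
Expected count = 1/4 × 140 = 35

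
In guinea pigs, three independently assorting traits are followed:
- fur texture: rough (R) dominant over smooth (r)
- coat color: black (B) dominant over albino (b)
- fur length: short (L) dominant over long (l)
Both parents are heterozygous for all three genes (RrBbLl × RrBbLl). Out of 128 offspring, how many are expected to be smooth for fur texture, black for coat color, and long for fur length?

Trihybrid cross: RrBbLl × RrBbLl
Each trait segregates independently with a 3:1 phenotypic ratio, so each gene contributes 3/4 (dominant) or 1/4 (recessive).
Target: smooth (fur texture), black (coat color), long (fur length)
Probability = product of independent per-trait probabilities
= 1/4 × 3/4 × 1/4 = 3/64
Expected count = 3/64 × 128 = 6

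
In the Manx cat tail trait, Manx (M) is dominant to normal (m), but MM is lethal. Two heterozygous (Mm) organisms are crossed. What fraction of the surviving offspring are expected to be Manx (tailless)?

Cross: Mm × Mm
Punnett square offspring (before lethality): 1 MM, 2 Mm, 1 mm
The MM genotype is lethal (embryos die); surviving offspring: 2 Mm, 1 mm
Manx (tailless): 2 out of 3
Probability: 2/3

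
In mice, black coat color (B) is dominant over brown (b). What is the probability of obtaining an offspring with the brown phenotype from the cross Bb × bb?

Punnett square for Bb × bb:
Offspring genotypes: 2 Bb, 2 bb
Total offspring: 4
Count with target: 2
Probability: 2/4 = 1/2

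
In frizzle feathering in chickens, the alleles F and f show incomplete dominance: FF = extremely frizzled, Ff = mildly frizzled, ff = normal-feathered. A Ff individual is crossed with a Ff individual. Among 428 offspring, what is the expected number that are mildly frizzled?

Punnett square for Ff × Ff:
Offspring genotypes: 1 FF, 2 Ff, 1 ff
Phenotype counts: 1 extremely frizzled, 2 mildly frizzled, 1 normal-feathered
mildly frizzled: 2 out of 4 → fraction 1/2
Expected count = 1/2 × 428 = 214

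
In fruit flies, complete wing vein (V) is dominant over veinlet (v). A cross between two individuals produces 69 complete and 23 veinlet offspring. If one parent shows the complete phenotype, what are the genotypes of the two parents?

Observed offspring: 69 complete, 23 veinlet
The observed ratio simplifies to 3:1. Veinlet (vv) offspring appear, so each parent must contribute one v allele. The parent stated to show complete carries V, so it is Vv. The other parent is then either Vv or vv: Vv × vv would give a 1:1 split, whereas Vv × Vv gives 3:1 — matching the data. So both parents are heterozygous (Vv × Vv).
Parent genotypes: Vv × Vv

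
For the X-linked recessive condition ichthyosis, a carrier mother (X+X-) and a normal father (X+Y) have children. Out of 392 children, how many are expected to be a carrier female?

Cross: X+X- × X+Y
Offspring: 1 X+X+, 1 X+Y, 1 X+X-, 1 X-Y
Probability of a carrier female: 1/4
Expected count = 1/4 × 392 = 98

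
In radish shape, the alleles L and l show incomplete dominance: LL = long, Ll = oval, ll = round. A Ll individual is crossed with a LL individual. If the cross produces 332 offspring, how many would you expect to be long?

Punnett square for Ll × LL:
Offspring genotypes: 2 LL, 2 Ll
Phenotype counts: 2 long, 2 oval
long: 2 out of 4 → fraction 1/2
Expected count = 1/2 × 332 = 166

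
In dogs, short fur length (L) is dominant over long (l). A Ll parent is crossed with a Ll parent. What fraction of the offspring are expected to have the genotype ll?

Punnett square for Ll × Ll:
Offspring genotypes: 1 LL, 2 Ll, 1 ll
Total offspring: 4
Count with target: 1
Probability: 1/4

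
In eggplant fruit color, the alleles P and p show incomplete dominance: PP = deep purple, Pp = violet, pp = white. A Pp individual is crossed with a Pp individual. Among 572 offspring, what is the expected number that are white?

Punnett square for Pp × Pp:
Offspring genotypes: 1 PP, 2 Pp, 1 pp
Phenotype counts: 1 deep purple, 2 violet, 1 white
white: 1 out of 4 → fraction 1/4
Expected count = 1/4 × 572 = 143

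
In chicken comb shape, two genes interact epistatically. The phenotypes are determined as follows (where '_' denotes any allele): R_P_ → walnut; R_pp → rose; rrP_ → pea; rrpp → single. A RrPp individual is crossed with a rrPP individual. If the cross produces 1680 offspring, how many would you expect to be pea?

Cross: RrPp × rrPP — consider each gene separately:
R gene: Rr × rr → 2 Rr, 2 rr → 2 R_ : 2 rr (out of 4)
P gene: Pp × PP → 2 PP, 2 Pp → 4 P_ (out of 4)
Genotype classes (out of 4 × 4 = 16): R_P_ = 2×4 = 8; rrP_ = 2×4 = 8
Apply the phenotype rules: R_P_ (8) → walnut; rrP_ (8) → pea
Phenotype counts (out of 16): 8 walnut, 8 pea
pea: 8 out of 16 → fraction 1/2
Expected count = 1/2 × 1680 = 840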